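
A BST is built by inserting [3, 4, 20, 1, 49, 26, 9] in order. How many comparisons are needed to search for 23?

Search path for 23: 3 -> 4 -> 20 -> 49 -> 26
Found: False
Comparisons: 5


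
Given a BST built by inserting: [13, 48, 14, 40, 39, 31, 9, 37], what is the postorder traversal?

Tree insertion order: [13, 48, 14, 40, 39, 31, 9, 37]
Tree (level-order array): [13, 9, 48, None, None, 14, None, None, 40, 39, None, 31, None, None, 37]
Postorder traversal: [9, 37, 31, 39, 40, 14, 48, 13]


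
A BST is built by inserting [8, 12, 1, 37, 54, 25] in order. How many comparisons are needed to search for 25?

Search path for 25: 8 -> 12 -> 37 -> 25
Found: True
Comparisons: 4


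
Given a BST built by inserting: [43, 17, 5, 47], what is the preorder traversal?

Tree insertion order: [43, 17, 5, 47]
Tree (level-order array): [43, 17, 47, 5]
Preorder traversal: [43, 17, 5, 47]


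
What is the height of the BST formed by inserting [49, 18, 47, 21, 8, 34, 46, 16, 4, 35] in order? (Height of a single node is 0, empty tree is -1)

Insertion order: [49, 18, 47, 21, 8, 34, 46, 16, 4, 35]
Tree (level-order array): [49, 18, None, 8, 47, 4, 16, 21, None, None, None, None, None, None, 34, None, 46, 35]
Compute height bottom-up (empty subtree = -1):
  height(4) = 1 + max(-1, -1) = 0
  height(16) = 1 + max(-1, -1) = 0
  height(8) = 1 + max(0, 0) = 1
  height(35) = 1 + max(-1, -1) = 0
  height(46) = 1 + max(0, -1) = 1
  height(34) = 1 + max(-1, 1) = 2
  height(21) = 1 + max(-1, 2) = 3
  height(47) = 1 + max(3, -1) = 4
  height(18) = 1 + max(1, 4) = 5
  height(49) = 1 + max(5, -1) = 6
Height = 6


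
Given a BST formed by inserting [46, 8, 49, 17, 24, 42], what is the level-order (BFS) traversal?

Tree insertion order: [46, 8, 49, 17, 24, 42]
Tree (level-order array): [46, 8, 49, None, 17, None, None, None, 24, None, 42]
BFS from the root, enqueuing left then right child of each popped node:
  queue [46] -> pop 46, enqueue [8, 49], visited so far: [46]
  queue [8, 49] -> pop 8, enqueue [17], visited so far: [46, 8]
  queue [49, 17] -> pop 49, enqueue [none], visited so far: [46, 8, 49]
  queue [17] -> pop 17, enqueue [24], visited so far: [46, 8, 49, 17]
  queue [24] -> pop 24, enqueue [42], visited so far: [46, 8, 49, 17, 24]
  queue [42] -> pop 42, enqueue [none], visited so far: [46, 8, 49, 17, 24, 42]
Result: [46, 8, 49, 17, 24, 42]


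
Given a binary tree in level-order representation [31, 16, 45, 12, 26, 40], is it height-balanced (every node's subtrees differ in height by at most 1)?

Tree (level-order array): [31, 16, 45, 12, 26, 40]
Definition: a tree is height-balanced if, at every node, |h(left) - h(right)| <= 1 (empty subtree has height -1).
Bottom-up per-node check:
  node 12: h_left=-1, h_right=-1, diff=0 [OK], height=0
  node 26: h_left=-1, h_right=-1, diff=0 [OK], height=0
  node 16: h_left=0, h_right=0, diff=0 [OK], height=1
  node 40: h_left=-1, h_right=-1, diff=0 [OK], height=0
  node 45: h_left=0, h_right=-1, diff=1 [OK], height=1
  node 31: h_left=1, h_right=1, diff=0 [OK], height=2
All nodes satisfy the balance condition.
Result: Balanced


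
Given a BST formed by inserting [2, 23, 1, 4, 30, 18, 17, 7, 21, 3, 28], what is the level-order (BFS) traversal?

Tree insertion order: [2, 23, 1, 4, 30, 18, 17, 7, 21, 3, 28]
Tree (level-order array): [2, 1, 23, None, None, 4, 30, 3, 18, 28, None, None, None, 17, 21, None, None, 7]
BFS from the root, enqueuing left then right child of each popped node:
  queue [2] -> pop 2, enqueue [1, 23], visited so far: [2]
  queue [1, 23] -> pop 1, enqueue [none], visited so far: [2, 1]
  queue [23] -> pop 23, enqueue [4, 30], visited so far: [2, 1, 23]
  queue [4, 30] -> pop 4, enqueue [3, 18], visited so far: [2, 1, 23, 4]
  queue [30, 3, 18] -> pop 30, enqueue [28], visited so far: [2, 1, 23, 4, 30]
  queue [3, 18, 28] -> pop 3, enqueue [none], visited so far: [2, 1, 23, 4, 30, 3]
  queue [18, 28] -> pop 18, enqueue [17, 21], visited so far: [2, 1, 23, 4, 30, 3, 18]
  queue [28, 17, 21] -> pop 28, enqueue [none], visited so far: [2, 1, 23, 4, 30, 3, 18, 28]
  queue [17, 21] -> pop 17, enqueue [7], visited so far: [2, 1, 23, 4, 30, 3, 18, 28, 17]
  queue [21, 7] -> pop 21, enqueue [none], visited so far: [2, 1, 23, 4, 30, 3, 18, 28, 17, 21]
  queue [7] -> pop 7, enqueue [none], visited so far: [2, 1, 23, 4, 30, 3, 18, 28, 17, 21, 7]
Result: [2, 1, 23, 4, 30, 3, 18, 28, 17, 21, 7]


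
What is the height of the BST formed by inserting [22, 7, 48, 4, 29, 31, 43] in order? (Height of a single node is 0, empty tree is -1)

Insertion order: [22, 7, 48, 4, 29, 31, 43]
Tree (level-order array): [22, 7, 48, 4, None, 29, None, None, None, None, 31, None, 43]
Compute height bottom-up (empty subtree = -1):
  height(4) = 1 + max(-1, -1) = 0
  height(7) = 1 + max(0, -1) = 1
  height(43) = 1 + max(-1, -1) = 0
  height(31) = 1 + max(-1, 0) = 1
  height(29) = 1 + max(-1, 1) = 2
  height(48) = 1 + max(2, -1) = 3
  height(22) = 1 + max(1, 3) = 4
Height = 4


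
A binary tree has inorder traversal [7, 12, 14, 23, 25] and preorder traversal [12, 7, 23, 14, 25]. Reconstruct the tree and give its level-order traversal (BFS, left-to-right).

Inorder:  [7, 12, 14, 23, 25]
Preorder: [12, 7, 23, 14, 25]
Algorithm: preorder visits root first, so consume preorder in order;
for each root, split the current inorder slice at that value into
left-subtree inorder and right-subtree inorder, then recurse.
Recursive splits:
  root=12; inorder splits into left=[7], right=[14, 23, 25]
  root=7; inorder splits into left=[], right=[]
  root=23; inorder splits into left=[14], right=[25]
  root=14; inorder splits into left=[], right=[]
  root=25; inorder splits into left=[], right=[]
Reconstructed level-order: [12, 7, 23, 14, 25]


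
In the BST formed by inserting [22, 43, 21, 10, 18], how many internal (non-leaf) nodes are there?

Tree built from: [22, 43, 21, 10, 18]
Tree (level-order array): [22, 21, 43, 10, None, None, None, None, 18]
Rule: An internal node has at least one child.
Per-node child counts:
  node 22: 2 child(ren)
  node 21: 1 child(ren)
  node 10: 1 child(ren)
  node 18: 0 child(ren)
  node 43: 0 child(ren)
Matching nodes: [22, 21, 10]
Count of internal (non-leaf) nodes: 3


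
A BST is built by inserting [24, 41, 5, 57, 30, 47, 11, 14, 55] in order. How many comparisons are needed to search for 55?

Search path for 55: 24 -> 41 -> 57 -> 47 -> 55
Found: True
Comparisons: 5


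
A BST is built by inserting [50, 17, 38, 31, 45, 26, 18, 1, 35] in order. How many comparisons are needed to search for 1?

Search path for 1: 50 -> 17 -> 1
Found: True
Comparisons: 3


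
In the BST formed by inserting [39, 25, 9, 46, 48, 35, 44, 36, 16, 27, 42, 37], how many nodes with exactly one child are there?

Tree built from: [39, 25, 9, 46, 48, 35, 44, 36, 16, 27, 42, 37]
Tree (level-order array): [39, 25, 46, 9, 35, 44, 48, None, 16, 27, 36, 42, None, None, None, None, None, None, None, None, 37]
Rule: These are nodes with exactly 1 non-null child.
Per-node child counts:
  node 39: 2 child(ren)
  node 25: 2 child(ren)
  node 9: 1 child(ren)
  node 16: 0 child(ren)
  node 35: 2 child(ren)
  node 27: 0 child(ren)
  node 36: 1 child(ren)
  node 37: 0 child(ren)
  node 46: 2 child(ren)
  node 44: 1 child(ren)
  node 42: 0 child(ren)
  node 48: 0 child(ren)
Matching nodes: [9, 36, 44]
Count of nodes with exactly one child: 3


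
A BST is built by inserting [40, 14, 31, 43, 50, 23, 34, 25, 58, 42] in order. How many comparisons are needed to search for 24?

Search path for 24: 40 -> 14 -> 31 -> 23 -> 25
Found: False
Comparisons: 5


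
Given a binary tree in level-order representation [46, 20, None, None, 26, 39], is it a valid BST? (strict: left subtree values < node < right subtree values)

Level-order array: [46, 20, None, None, 26, 39]
Validate using subtree bounds (lo, hi): at each node, require lo < value < hi,
then recurse left with hi=value and right with lo=value.
Preorder trace (stopping at first violation):
  at node 46 with bounds (-inf, +inf): OK
  at node 20 with bounds (-inf, 46): OK
  at node 26 with bounds (20, 46): OK
  at node 39 with bounds (20, 26): VIOLATION
Node 39 violates its bound: not (20 < 39 < 26).
Result: Not a valid BST


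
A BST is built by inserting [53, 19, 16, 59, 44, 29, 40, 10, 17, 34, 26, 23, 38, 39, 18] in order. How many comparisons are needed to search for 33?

Search path for 33: 53 -> 19 -> 44 -> 29 -> 40 -> 34
Found: False
Comparisons: 6


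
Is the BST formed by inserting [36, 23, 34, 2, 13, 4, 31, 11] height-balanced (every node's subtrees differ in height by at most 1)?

Tree (level-order array): [36, 23, None, 2, 34, None, 13, 31, None, 4, None, None, None, None, 11]
Definition: a tree is height-balanced if, at every node, |h(left) - h(right)| <= 1 (empty subtree has height -1).
Bottom-up per-node check:
  node 11: h_left=-1, h_right=-1, diff=0 [OK], height=0
  node 4: h_left=-1, h_right=0, diff=1 [OK], height=1
  node 13: h_left=1, h_right=-1, diff=2 [FAIL (|1--1|=2 > 1)], height=2
  node 2: h_left=-1, h_right=2, diff=3 [FAIL (|-1-2|=3 > 1)], height=3
  node 31: h_left=-1, h_right=-1, diff=0 [OK], height=0
  node 34: h_left=0, h_right=-1, diff=1 [OK], height=1
  node 23: h_left=3, h_right=1, diff=2 [FAIL (|3-1|=2 > 1)], height=4
  node 36: h_left=4, h_right=-1, diff=5 [FAIL (|4--1|=5 > 1)], height=5
Node 13 violates the condition: |1 - -1| = 2 > 1.
Result: Not balanced


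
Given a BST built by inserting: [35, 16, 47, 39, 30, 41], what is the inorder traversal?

Tree insertion order: [35, 16, 47, 39, 30, 41]
Tree (level-order array): [35, 16, 47, None, 30, 39, None, None, None, None, 41]
Inorder traversal: [16, 30, 35, 39, 41, 47]


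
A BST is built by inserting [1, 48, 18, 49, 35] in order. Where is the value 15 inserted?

Starting tree (level order): [1, None, 48, 18, 49, None, 35]
Insertion path: 1 -> 48 -> 18
Result: insert 15 as left child of 18
Final tree (level order): [1, None, 48, 18, 49, 15, 35]


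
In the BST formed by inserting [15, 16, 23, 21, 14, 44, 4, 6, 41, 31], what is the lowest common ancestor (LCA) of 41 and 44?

Tree insertion order: [15, 16, 23, 21, 14, 44, 4, 6, 41, 31]
Tree (level-order array): [15, 14, 16, 4, None, None, 23, None, 6, 21, 44, None, None, None, None, 41, None, 31]
In a BST, the LCA of p=41, q=44 is the first node v on the
root-to-leaf path with p <= v <= q (go left if both < v, right if both > v).
Walk from root:
  at 15: both 41 and 44 > 15, go right
  at 16: both 41 and 44 > 16, go right
  at 23: both 41 and 44 > 23, go right
  at 44: 41 <= 44 <= 44, this is the LCA
LCA = 44


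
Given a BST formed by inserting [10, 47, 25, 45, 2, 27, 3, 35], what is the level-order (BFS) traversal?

Tree insertion order: [10, 47, 25, 45, 2, 27, 3, 35]
Tree (level-order array): [10, 2, 47, None, 3, 25, None, None, None, None, 45, 27, None, None, 35]
BFS from the root, enqueuing left then right child of each popped node:
  queue [10] -> pop 10, enqueue [2, 47], visited so far: [10]
  queue [2, 47] -> pop 2, enqueue [3], visited so far: [10, 2]
  queue [47, 3] -> pop 47, enqueue [25], visited so far: [10, 2, 47]
  queue [3, 25] -> pop 3, enqueue [none], visited so far: [10, 2, 47, 3]
  queue [25] -> pop 25, enqueue [45], visited so far: [10, 2, 47, 3, 25]
  queue [45] -> pop 45, enqueue [27], visited so far: [10, 2, 47, 3, 25, 45]
  queue [27] -> pop 27, enqueue [35], visited so far: [10, 2, 47, 3, 25, 45, 27]
  queue [35] -> pop 35, enqueue [none], visited so far: [10, 2, 47, 3, 25, 45, 27, 35]
Result: [10, 2, 47, 3, 25, 45, 27, 35]


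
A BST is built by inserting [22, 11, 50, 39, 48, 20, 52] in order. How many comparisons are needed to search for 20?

Search path for 20: 22 -> 11 -> 20
Found: True
Comparisons: 3


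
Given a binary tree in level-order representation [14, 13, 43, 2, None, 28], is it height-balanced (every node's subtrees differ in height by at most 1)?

Tree (level-order array): [14, 13, 43, 2, None, 28]
Definition: a tree is height-balanced if, at every node, |h(left) - h(right)| <= 1 (empty subtree has height -1).
Bottom-up per-node check:
  node 2: h_left=-1, h_right=-1, diff=0 [OK], height=0
  node 13: h_left=0, h_right=-1, diff=1 [OK], height=1
  node 28: h_left=-1, h_right=-1, diff=0 [OK], height=0
  node 43: h_left=0, h_right=-1, diff=1 [OK], height=1
  node 14: h_left=1, h_right=1, diff=0 [OK], height=2
All nodes satisfy the balance condition.
Result: Balanced


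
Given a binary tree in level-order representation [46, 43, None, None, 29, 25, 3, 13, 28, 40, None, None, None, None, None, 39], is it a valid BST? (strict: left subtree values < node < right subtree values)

Level-order array: [46, 43, None, None, 29, 25, 3, 13, 28, 40, None, None, None, None, None, 39]
Validate using subtree bounds (lo, hi): at each node, require lo < value < hi,
then recurse left with hi=value and right with lo=value.
Preorder trace (stopping at first violation):
  at node 46 with bounds (-inf, +inf): OK
  at node 43 with bounds (-inf, 46): OK
  at node 29 with bounds (43, 46): VIOLATION
Node 29 violates its bound: not (43 < 29 < 46).
Result: Not a valid BST


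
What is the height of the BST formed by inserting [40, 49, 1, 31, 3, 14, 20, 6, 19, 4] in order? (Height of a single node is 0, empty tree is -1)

Insertion order: [40, 49, 1, 31, 3, 14, 20, 6, 19, 4]
Tree (level-order array): [40, 1, 49, None, 31, None, None, 3, None, None, 14, 6, 20, 4, None, 19]
Compute height bottom-up (empty subtree = -1):
  height(4) = 1 + max(-1, -1) = 0
  height(6) = 1 + max(0, -1) = 1
  height(19) = 1 + max(-1, -1) = 0
  height(20) = 1 + max(0, -1) = 1
  height(14) = 1 + max(1, 1) = 2
  height(3) = 1 + max(-1, 2) = 3
  height(31) = 1 + max(3, -1) = 4
  height(1) = 1 + max(-1, 4) = 5
  height(49) = 1 + max(-1, -1) = 0
  height(40) = 1 + max(5, 0) = 6
Height = 6


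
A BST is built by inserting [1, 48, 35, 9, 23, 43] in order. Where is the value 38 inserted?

Starting tree (level order): [1, None, 48, 35, None, 9, 43, None, 23]
Insertion path: 1 -> 48 -> 35 -> 43
Result: insert 38 as left child of 43
Final tree (level order): [1, None, 48, 35, None, 9, 43, None, 23, 38]


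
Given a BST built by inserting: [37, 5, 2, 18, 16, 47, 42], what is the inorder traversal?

Tree insertion order: [37, 5, 2, 18, 16, 47, 42]
Tree (level-order array): [37, 5, 47, 2, 18, 42, None, None, None, 16]
Inorder traversal: [2, 5, 16, 18, 37, 42, 47]


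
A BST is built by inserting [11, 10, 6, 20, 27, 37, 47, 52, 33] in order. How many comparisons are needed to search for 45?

Search path for 45: 11 -> 20 -> 27 -> 37 -> 47
Found: False
Comparisons: 5


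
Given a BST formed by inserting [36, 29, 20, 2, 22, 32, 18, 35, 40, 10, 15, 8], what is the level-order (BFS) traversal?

Tree insertion order: [36, 29, 20, 2, 22, 32, 18, 35, 40, 10, 15, 8]
Tree (level-order array): [36, 29, 40, 20, 32, None, None, 2, 22, None, 35, None, 18, None, None, None, None, 10, None, 8, 15]
BFS from the root, enqueuing left then right child of each popped node:
  queue [36] -> pop 36, enqueue [29, 40], visited so far: [36]
  queue [29, 40] -> pop 29, enqueue [20, 32], visited so far: [36, 29]
  queue [40, 20, 32] -> pop 40, enqueue [none], visited so far: [36, 29, 40]
  queue [20, 32] -> pop 20, enqueue [2, 22], visited so far: [36, 29, 40, 20]
  queue [32, 2, 22] -> pop 32, enqueue [35], visited so far: [36, 29, 40, 20, 32]
  queue [2, 22, 35] -> pop 2, enqueue [18], visited so far: [36, 29, 40, 20, 32, 2]
  queue [22, 35, 18] -> pop 22, enqueue [none], visited so far: [36, 29, 40, 20, 32, 2, 22]
  queue [35, 18] -> pop 35, enqueue [none], visited so far: [36, 29, 40, 20, 32, 2, 22, 35]
  queue [18] -> pop 18, enqueue [10], visited so far: [36, 29, 40, 20, 32, 2, 22, 35, 18]
  queue [10] -> pop 10, enqueue [8, 15], visited so far: [36, 29, 40, 20, 32, 2, 22, 35, 18, 10]
  queue [8, 15] -> pop 8, enqueue [none], visited so far: [36, 29, 40, 20, 32, 2, 22, 35, 18, 10, 8]
  queue [15] -> pop 15, enqueue [none], visited so far: [36, 29, 40, 20, 32, 2, 22, 35, 18, 10, 8, 15]
Result: [36, 29, 40, 20, 32, 2, 22, 35, 18, 10, 8, 15]


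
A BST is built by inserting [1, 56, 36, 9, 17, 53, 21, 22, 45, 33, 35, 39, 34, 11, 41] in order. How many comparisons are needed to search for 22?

Search path for 22: 1 -> 56 -> 36 -> 9 -> 17 -> 21 -> 22
Found: True
Comparisons: 7


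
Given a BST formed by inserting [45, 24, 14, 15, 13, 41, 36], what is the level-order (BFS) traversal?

Tree insertion order: [45, 24, 14, 15, 13, 41, 36]
Tree (level-order array): [45, 24, None, 14, 41, 13, 15, 36]
BFS from the root, enqueuing left then right child of each popped node:
  queue [45] -> pop 45, enqueue [24], visited so far: [45]
  queue [24] -> pop 24, enqueue [14, 41], visited so far: [45, 24]
  queue [14, 41] -> pop 14, enqueue [13, 15], visited so far: [45, 24, 14]
  queue [41, 13, 15] -> pop 41, enqueue [36], visited so far: [45, 24, 14, 41]
  queue [13, 15, 36] -> pop 13, enqueue [none], visited so far: [45, 24, 14, 41, 13]
  queue [15, 36] -> pop 15, enqueue [none], visited so far: [45, 24, 14, 41, 13, 15]
  queue [36] -> pop 36, enqueue [none], visited so far: [45, 24, 14, 41, 13, 15, 36]
Result: [45, 24, 14, 41, 13, 15, 36]


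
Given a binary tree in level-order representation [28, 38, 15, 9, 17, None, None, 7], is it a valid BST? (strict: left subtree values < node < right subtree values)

Level-order array: [28, 38, 15, 9, 17, None, None, 7]
Validate using subtree bounds (lo, hi): at each node, require lo < value < hi,
then recurse left with hi=value and right with lo=value.
Preorder trace (stopping at first violation):
  at node 28 with bounds (-inf, +inf): OK
  at node 38 with bounds (-inf, 28): VIOLATION
Node 38 violates its bound: not (-inf < 38 < 28).
Result: Not a valid BST


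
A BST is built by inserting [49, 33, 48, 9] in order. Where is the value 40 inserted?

Starting tree (level order): [49, 33, None, 9, 48]
Insertion path: 49 -> 33 -> 48
Result: insert 40 as left child of 48
Final tree (level order): [49, 33, None, 9, 48, None, None, 40]


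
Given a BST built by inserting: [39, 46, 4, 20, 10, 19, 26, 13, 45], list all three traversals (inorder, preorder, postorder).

Tree insertion order: [39, 46, 4, 20, 10, 19, 26, 13, 45]
Tree (level-order array): [39, 4, 46, None, 20, 45, None, 10, 26, None, None, None, 19, None, None, 13]
Inorder (L, root, R): [4, 10, 13, 19, 20, 26, 39, 45, 46]
Preorder (root, L, R): [39, 4, 20, 10, 19, 13, 26, 46, 45]
Postorder (L, R, root): [13, 19, 10, 26, 20, 4, 45, 46, 39]


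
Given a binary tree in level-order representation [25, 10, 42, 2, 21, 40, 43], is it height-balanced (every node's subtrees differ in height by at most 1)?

Tree (level-order array): [25, 10, 42, 2, 21, 40, 43]
Definition: a tree is height-balanced if, at every node, |h(left) - h(right)| <= 1 (empty subtree has height -1).
Bottom-up per-node check:
  node 2: h_left=-1, h_right=-1, diff=0 [OK], height=0
  node 21: h_left=-1, h_right=-1, diff=0 [OK], height=0
  node 10: h_left=0, h_right=0, diff=0 [OK], height=1
  node 40: h_left=-1, h_right=-1, diff=0 [OK], height=0
  node 43: h_left=-1, h_right=-1, diff=0 [OK], height=0
  node 42: h_left=0, h_right=0, diff=0 [OK], height=1
  node 25: h_left=1, h_right=1, diff=0 [OK], height=2
All nodes satisfy the balance condition.
Result: Balanced


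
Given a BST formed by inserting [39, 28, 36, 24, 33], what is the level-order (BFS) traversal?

Tree insertion order: [39, 28, 36, 24, 33]
Tree (level-order array): [39, 28, None, 24, 36, None, None, 33]
BFS from the root, enqueuing left then right child of each popped node:
  queue [39] -> pop 39, enqueue [28], visited so far: [39]
  queue [28] -> pop 28, enqueue [24, 36], visited so far: [39, 28]
  queue [24, 36] -> pop 24, enqueue [none], visited so far: [39, 28, 24]
  queue [36] -> pop 36, enqueue [33], visited so far: [39, 28, 24, 36]
  queue [33] -> pop 33, enqueue [none], visited so far: [39, 28, 24, 36, 33]
Result: [39, 28, 24, 36, 33]


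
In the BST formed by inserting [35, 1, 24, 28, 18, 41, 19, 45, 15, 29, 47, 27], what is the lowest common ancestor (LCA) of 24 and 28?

Tree insertion order: [35, 1, 24, 28, 18, 41, 19, 45, 15, 29, 47, 27]
Tree (level-order array): [35, 1, 41, None, 24, None, 45, 18, 28, None, 47, 15, 19, 27, 29]
In a BST, the LCA of p=24, q=28 is the first node v on the
root-to-leaf path with p <= v <= q (go left if both < v, right if both > v).
Walk from root:
  at 35: both 24 and 28 < 35, go left
  at 1: both 24 and 28 > 1, go right
  at 24: 24 <= 24 <= 28, this is the LCA
LCA = 24


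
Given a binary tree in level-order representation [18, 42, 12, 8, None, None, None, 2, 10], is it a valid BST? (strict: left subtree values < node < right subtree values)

Level-order array: [18, 42, 12, 8, None, None, None, 2, 10]
Validate using subtree bounds (lo, hi): at each node, require lo < value < hi,
then recurse left with hi=value and right with lo=value.
Preorder trace (stopping at first violation):
  at node 18 with bounds (-inf, +inf): OK
  at node 42 with bounds (-inf, 18): VIOLATION
Node 42 violates its bound: not (-inf < 42 < 18).
Result: Not a valid BST


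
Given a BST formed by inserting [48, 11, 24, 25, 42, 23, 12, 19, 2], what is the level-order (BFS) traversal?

Tree insertion order: [48, 11, 24, 25, 42, 23, 12, 19, 2]
Tree (level-order array): [48, 11, None, 2, 24, None, None, 23, 25, 12, None, None, 42, None, 19]
BFS from the root, enqueuing left then right child of each popped node:
  queue [48] -> pop 48, enqueue [11], visited so far: [48]
  queue [11] -> pop 11, enqueue [2, 24], visited so far: [48, 11]
  queue [2, 24] -> pop 2, enqueue [none], visited so far: [48, 11, 2]
  queue [24] -> pop 24, enqueue [23, 25], visited so far: [48, 11, 2, 24]
  queue [23, 25] -> pop 23, enqueue [12], visited so far: [48, 11, 2, 24, 23]
  queue [25, 12] -> pop 25, enqueue [42], visited so far: [48, 11, 2, 24, 23, 25]
  queue [12, 42] -> pop 12, enqueue [19], visited so far: [48, 11, 2, 24, 23, 25, 12]
  queue [42, 19] -> pop 42, enqueue [none], visited so far: [48, 11, 2, 24, 23, 25, 12, 42]
  queue [19] -> pop 19, enqueue [none], visited so far: [48, 11, 2, 24, 23, 25, 12, 42, 19]
Result: [48, 11, 2, 24, 23, 25, 12, 42, 19]


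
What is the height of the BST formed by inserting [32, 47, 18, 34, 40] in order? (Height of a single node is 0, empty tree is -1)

Insertion order: [32, 47, 18, 34, 40]
Tree (level-order array): [32, 18, 47, None, None, 34, None, None, 40]
Compute height bottom-up (empty subtree = -1):
  height(18) = 1 + max(-1, -1) = 0
  height(40) = 1 + max(-1, -1) = 0
  height(34) = 1 + max(-1, 0) = 1
  height(47) = 1 + max(1, -1) = 2
  height(32) = 1 + max(0, 2) = 3
Height = 3


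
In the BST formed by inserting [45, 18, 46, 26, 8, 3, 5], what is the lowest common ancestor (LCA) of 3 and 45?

Tree insertion order: [45, 18, 46, 26, 8, 3, 5]
Tree (level-order array): [45, 18, 46, 8, 26, None, None, 3, None, None, None, None, 5]
In a BST, the LCA of p=3, q=45 is the first node v on the
root-to-leaf path with p <= v <= q (go left if both < v, right if both > v).
Walk from root:
  at 45: 3 <= 45 <= 45, this is the LCA
LCA = 45


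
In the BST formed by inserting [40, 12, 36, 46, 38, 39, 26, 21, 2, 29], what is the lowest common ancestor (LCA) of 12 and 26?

Tree insertion order: [40, 12, 36, 46, 38, 39, 26, 21, 2, 29]
Tree (level-order array): [40, 12, 46, 2, 36, None, None, None, None, 26, 38, 21, 29, None, 39]
In a BST, the LCA of p=12, q=26 is the first node v on the
root-to-leaf path with p <= v <= q (go left if both < v, right if both > v).
Walk from root:
  at 40: both 12 and 26 < 40, go left
  at 12: 12 <= 12 <= 26, this is the LCA
LCA = 12


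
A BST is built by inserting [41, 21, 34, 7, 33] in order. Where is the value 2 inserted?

Starting tree (level order): [41, 21, None, 7, 34, None, None, 33]
Insertion path: 41 -> 21 -> 7
Result: insert 2 as left child of 7
Final tree (level order): [41, 21, None, 7, 34, 2, None, 33]


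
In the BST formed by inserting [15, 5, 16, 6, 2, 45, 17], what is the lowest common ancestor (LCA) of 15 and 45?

Tree insertion order: [15, 5, 16, 6, 2, 45, 17]
Tree (level-order array): [15, 5, 16, 2, 6, None, 45, None, None, None, None, 17]
In a BST, the LCA of p=15, q=45 is the first node v on the
root-to-leaf path with p <= v <= q (go left if both < v, right if both > v).
Walk from root:
  at 15: 15 <= 15 <= 45, this is the LCA
LCA = 15


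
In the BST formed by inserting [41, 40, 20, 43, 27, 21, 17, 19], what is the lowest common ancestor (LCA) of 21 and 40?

Tree insertion order: [41, 40, 20, 43, 27, 21, 17, 19]
Tree (level-order array): [41, 40, 43, 20, None, None, None, 17, 27, None, 19, 21]
In a BST, the LCA of p=21, q=40 is the first node v on the
root-to-leaf path with p <= v <= q (go left if both < v, right if both > v).
Walk from root:
  at 41: both 21 and 40 < 41, go left
  at 40: 21 <= 40 <= 40, this is the LCA
LCA = 40


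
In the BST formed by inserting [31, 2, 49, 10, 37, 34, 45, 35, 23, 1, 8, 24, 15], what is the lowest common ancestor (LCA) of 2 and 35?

Tree insertion order: [31, 2, 49, 10, 37, 34, 45, 35, 23, 1, 8, 24, 15]
Tree (level-order array): [31, 2, 49, 1, 10, 37, None, None, None, 8, 23, 34, 45, None, None, 15, 24, None, 35]
In a BST, the LCA of p=2, q=35 is the first node v on the
root-to-leaf path with p <= v <= q (go left if both < v, right if both > v).
Walk from root:
  at 31: 2 <= 31 <= 35, this is the LCA
LCA = 31


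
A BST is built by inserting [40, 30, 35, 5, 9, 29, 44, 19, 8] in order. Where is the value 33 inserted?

Starting tree (level order): [40, 30, 44, 5, 35, None, None, None, 9, None, None, 8, 29, None, None, 19]
Insertion path: 40 -> 30 -> 35
Result: insert 33 as left child of 35
Final tree (level order): [40, 30, 44, 5, 35, None, None, None, 9, 33, None, 8, 29, None, None, None, None, 19]


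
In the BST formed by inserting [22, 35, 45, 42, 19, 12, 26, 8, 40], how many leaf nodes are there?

Tree built from: [22, 35, 45, 42, 19, 12, 26, 8, 40]
Tree (level-order array): [22, 19, 35, 12, None, 26, 45, 8, None, None, None, 42, None, None, None, 40]
Rule: A leaf has 0 children.
Per-node child counts:
  node 22: 2 child(ren)
  node 19: 1 child(ren)
  node 12: 1 child(ren)
  node 8: 0 child(ren)
  node 35: 2 child(ren)
  node 26: 0 child(ren)
  node 45: 1 child(ren)
  node 42: 1 child(ren)
  node 40: 0 child(ren)
Matching nodes: [8, 26, 40]
Count of leaf nodes: 3


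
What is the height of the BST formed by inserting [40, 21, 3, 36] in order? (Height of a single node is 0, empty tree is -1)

Insertion order: [40, 21, 3, 36]
Tree (level-order array): [40, 21, None, 3, 36]
Compute height bottom-up (empty subtree = -1):
  height(3) = 1 + max(-1, -1) = 0
  height(36) = 1 + max(-1, -1) = 0
  height(21) = 1 + max(0, 0) = 1
  height(40) = 1 + max(1, -1) = 2
Height = 2


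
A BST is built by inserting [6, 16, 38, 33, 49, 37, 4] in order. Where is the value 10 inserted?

Starting tree (level order): [6, 4, 16, None, None, None, 38, 33, 49, None, 37]
Insertion path: 6 -> 16
Result: insert 10 as left child of 16
Final tree (level order): [6, 4, 16, None, None, 10, 38, None, None, 33, 49, None, 37]


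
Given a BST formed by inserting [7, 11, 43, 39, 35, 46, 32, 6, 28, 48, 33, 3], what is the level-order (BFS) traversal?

Tree insertion order: [7, 11, 43, 39, 35, 46, 32, 6, 28, 48, 33, 3]
Tree (level-order array): [7, 6, 11, 3, None, None, 43, None, None, 39, 46, 35, None, None, 48, 32, None, None, None, 28, 33]
BFS from the root, enqueuing left then right child of each popped node:
  queue [7] -> pop 7, enqueue [6, 11], visited so far: [7]
  queue [6, 11] -> pop 6, enqueue [3], visited so far: [7, 6]
  queue [11, 3] -> pop 11, enqueue [43], visited so far: [7, 6, 11]
  queue [3, 43] -> pop 3, enqueue [none], visited so far: [7, 6, 11, 3]
  queue [43] -> pop 43, enqueue [39, 46], visited so far: [7, 6, 11, 3, 43]
  queue [39, 46] -> pop 39, enqueue [35], visited so far: [7, 6, 11, 3, 43, 39]
  queue [46, 35] -> pop 46, enqueue [48], visited so far: [7, 6, 11, 3, 43, 39, 46]
  queue [35, 48] -> pop 35, enqueue [32], visited so far: [7, 6, 11, 3, 43, 39, 46, 35]
  queue [48, 32] -> pop 48, enqueue [none], visited so far: [7, 6, 11, 3, 43, 39, 46, 35, 48]
  queue [32] -> pop 32, enqueue [28, 33], visited so far: [7, 6, 11, 3, 43, 39, 46, 35, 48, 32]
  queue [28, 33] -> pop 28, enqueue [none], visited so far: [7, 6, 11, 3, 43, 39, 46, 35, 48, 32, 28]
  queue [33] -> pop 33, enqueue [none], visited so far: [7, 6, 11, 3, 43, 39, 46, 35, 48, 32, 28, 33]
Result: [7, 6, 11, 3, 43, 39, 46, 35, 48, 32, 28, 33]


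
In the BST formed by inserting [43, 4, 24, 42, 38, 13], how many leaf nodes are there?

Tree built from: [43, 4, 24, 42, 38, 13]
Tree (level-order array): [43, 4, None, None, 24, 13, 42, None, None, 38]
Rule: A leaf has 0 children.
Per-node child counts:
  node 43: 1 child(ren)
  node 4: 1 child(ren)
  node 24: 2 child(ren)
  node 13: 0 child(ren)
  node 42: 1 child(ren)
  node 38: 0 child(ren)
Matching nodes: [13, 38]
Count of leaf nodes: 2


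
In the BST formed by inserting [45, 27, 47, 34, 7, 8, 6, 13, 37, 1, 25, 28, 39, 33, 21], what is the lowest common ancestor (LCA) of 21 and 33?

Tree insertion order: [45, 27, 47, 34, 7, 8, 6, 13, 37, 1, 25, 28, 39, 33, 21]
Tree (level-order array): [45, 27, 47, 7, 34, None, None, 6, 8, 28, 37, 1, None, None, 13, None, 33, None, 39, None, None, None, 25, None, None, None, None, 21]
In a BST, the LCA of p=21, q=33 is the first node v on the
root-to-leaf path with p <= v <= q (go left if both < v, right if both > v).
Walk from root:
  at 45: both 21 and 33 < 45, go left
  at 27: 21 <= 27 <= 33, this is the LCA
LCA = 27


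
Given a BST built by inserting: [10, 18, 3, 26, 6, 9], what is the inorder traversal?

Tree insertion order: [10, 18, 3, 26, 6, 9]
Tree (level-order array): [10, 3, 18, None, 6, None, 26, None, 9]
Inorder traversal: [3, 6, 9, 10, 18, 26]


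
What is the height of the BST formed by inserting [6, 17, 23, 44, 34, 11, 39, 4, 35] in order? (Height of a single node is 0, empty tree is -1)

Insertion order: [6, 17, 23, 44, 34, 11, 39, 4, 35]
Tree (level-order array): [6, 4, 17, None, None, 11, 23, None, None, None, 44, 34, None, None, 39, 35]
Compute height bottom-up (empty subtree = -1):
  height(4) = 1 + max(-1, -1) = 0
  height(11) = 1 + max(-1, -1) = 0
  height(35) = 1 + max(-1, -1) = 0
  height(39) = 1 + max(0, -1) = 1
  height(34) = 1 + max(-1, 1) = 2
  height(44) = 1 + max(2, -1) = 3
  height(23) = 1 + max(-1, 3) = 4
  height(17) = 1 + max(0, 4) = 5
  height(6) = 1 + max(0, 5) = 6
Height = 6


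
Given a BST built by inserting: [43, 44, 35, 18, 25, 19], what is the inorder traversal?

Tree insertion order: [43, 44, 35, 18, 25, 19]
Tree (level-order array): [43, 35, 44, 18, None, None, None, None, 25, 19]
Inorder traversal: [18, 19, 25, 35, 43, 44]


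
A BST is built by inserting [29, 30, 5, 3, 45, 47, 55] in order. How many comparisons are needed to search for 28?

Search path for 28: 29 -> 5
Found: False
Comparisons: 2


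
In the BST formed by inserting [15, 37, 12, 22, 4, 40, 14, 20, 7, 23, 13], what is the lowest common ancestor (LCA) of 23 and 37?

Tree insertion order: [15, 37, 12, 22, 4, 40, 14, 20, 7, 23, 13]
Tree (level-order array): [15, 12, 37, 4, 14, 22, 40, None, 7, 13, None, 20, 23]
In a BST, the LCA of p=23, q=37 is the first node v on the
root-to-leaf path with p <= v <= q (go left if both < v, right if both > v).
Walk from root:
  at 15: both 23 and 37 > 15, go right
  at 37: 23 <= 37 <= 37, this is the LCA
LCA = 37


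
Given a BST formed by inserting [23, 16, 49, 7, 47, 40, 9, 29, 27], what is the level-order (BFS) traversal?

Tree insertion order: [23, 16, 49, 7, 47, 40, 9, 29, 27]
Tree (level-order array): [23, 16, 49, 7, None, 47, None, None, 9, 40, None, None, None, 29, None, 27]
BFS from the root, enqueuing left then right child of each popped node:
  queue [23] -> pop 23, enqueue [16, 49], visited so far: [23]
  queue [16, 49] -> pop 16, enqueue [7], visited so far: [23, 16]
  queue [49, 7] -> pop 49, enqueue [47], visited so far: [23, 16, 49]
  queue [7, 47] -> pop 7, enqueue [9], visited so far: [23, 16, 49, 7]
  queue [47, 9] -> pop 47, enqueue [40], visited so far: [23, 16, 49, 7, 47]
  queue [9, 40] -> pop 9, enqueue [none], visited so far: [23, 16, 49, 7, 47, 9]
  queue [40] -> pop 40, enqueue [29], visited so far: [23, 16, 49, 7, 47, 9, 40]
  queue [29] -> pop 29, enqueue [27], visited so far: [23, 16, 49, 7, 47, 9, 40, 29]
  queue [27] -> pop 27, enqueue [none], visited so far: [23, 16, 49, 7, 47, 9, 40, 29, 27]
Result: [23, 16, 49, 7, 47, 9, 40, 29, 27]


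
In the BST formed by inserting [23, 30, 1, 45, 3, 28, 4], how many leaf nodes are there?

Tree built from: [23, 30, 1, 45, 3, 28, 4]
Tree (level-order array): [23, 1, 30, None, 3, 28, 45, None, 4]
Rule: A leaf has 0 children.
Per-node child counts:
  node 23: 2 child(ren)
  node 1: 1 child(ren)
  node 3: 1 child(ren)
  node 4: 0 child(ren)
  node 30: 2 child(ren)
  node 28: 0 child(ren)
  node 45: 0 child(ren)
Matching nodes: [4, 28, 45]
Count of leaf nodes: 3


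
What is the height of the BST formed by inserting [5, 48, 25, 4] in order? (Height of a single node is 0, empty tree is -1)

Insertion order: [5, 48, 25, 4]
Tree (level-order array): [5, 4, 48, None, None, 25]
Compute height bottom-up (empty subtree = -1):
  height(4) = 1 + max(-1, -1) = 0
  height(25) = 1 + max(-1, -1) = 0
  height(48) = 1 + max(0, -1) = 1
  height(5) = 1 + max(0, 1) = 2
Height = 2


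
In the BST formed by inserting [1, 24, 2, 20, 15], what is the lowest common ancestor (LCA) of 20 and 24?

Tree insertion order: [1, 24, 2, 20, 15]
Tree (level-order array): [1, None, 24, 2, None, None, 20, 15]
In a BST, the LCA of p=20, q=24 is the first node v on the
root-to-leaf path with p <= v <= q (go left if both < v, right if both > v).
Walk from root:
  at 1: both 20 and 24 > 1, go right
  at 24: 20 <= 24 <= 24, this is the LCA
LCA = 24


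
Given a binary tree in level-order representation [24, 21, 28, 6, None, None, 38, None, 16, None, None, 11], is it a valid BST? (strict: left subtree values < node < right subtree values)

Level-order array: [24, 21, 28, 6, None, None, 38, None, 16, None, None, 11]
Validate using subtree bounds (lo, hi): at each node, require lo < value < hi,
then recurse left with hi=value and right with lo=value.
Preorder trace (stopping at first violation):
  at node 24 with bounds (-inf, +inf): OK
  at node 21 with bounds (-inf, 24): OK
  at node 6 with bounds (-inf, 21): OK
  at node 16 with bounds (6, 21): OK
  at node 11 with bounds (6, 16): OK
  at node 28 with bounds (24, +inf): OK
  at node 38 with bounds (28, +inf): OK
No violation found at any node.
Result: Valid BST


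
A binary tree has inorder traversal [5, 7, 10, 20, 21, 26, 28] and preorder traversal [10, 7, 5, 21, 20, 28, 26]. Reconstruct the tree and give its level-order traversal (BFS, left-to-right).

Inorder:  [5, 7, 10, 20, 21, 26, 28]
Preorder: [10, 7, 5, 21, 20, 28, 26]
Algorithm: preorder visits root first, so consume preorder in order;
for each root, split the current inorder slice at that value into
left-subtree inorder and right-subtree inorder, then recurse.
Recursive splits:
  root=10; inorder splits into left=[5, 7], right=[20, 21, 26, 28]
  root=7; inorder splits into left=[5], right=[]
  root=5; inorder splits into left=[], right=[]
  root=21; inorder splits into left=[20], right=[26, 28]
  root=20; inorder splits into left=[], right=[]
  root=28; inorder splits into left=[26], right=[]
  root=26; inorder splits into left=[], right=[]
Reconstructed level-order: [10, 7, 21, 5, 20, 28, 26]


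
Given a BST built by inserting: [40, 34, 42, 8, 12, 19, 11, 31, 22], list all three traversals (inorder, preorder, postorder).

Tree insertion order: [40, 34, 42, 8, 12, 19, 11, 31, 22]
Tree (level-order array): [40, 34, 42, 8, None, None, None, None, 12, 11, 19, None, None, None, 31, 22]
Inorder (L, root, R): [8, 11, 12, 19, 22, 31, 34, 40, 42]
Preorder (root, L, R): [40, 34, 8, 12, 11, 19, 31, 22, 42]
Postorder (L, R, root): [11, 22, 31, 19, 12, 8, 34, 42, 40]


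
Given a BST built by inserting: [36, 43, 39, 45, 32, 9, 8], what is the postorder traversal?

Tree insertion order: [36, 43, 39, 45, 32, 9, 8]
Tree (level-order array): [36, 32, 43, 9, None, 39, 45, 8]
Postorder traversal: [8, 9, 32, 39, 45, 43, 36]


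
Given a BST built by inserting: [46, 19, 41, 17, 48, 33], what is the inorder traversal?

Tree insertion order: [46, 19, 41, 17, 48, 33]
Tree (level-order array): [46, 19, 48, 17, 41, None, None, None, None, 33]
Inorder traversal: [17, 19, 33, 41, 46, 48]


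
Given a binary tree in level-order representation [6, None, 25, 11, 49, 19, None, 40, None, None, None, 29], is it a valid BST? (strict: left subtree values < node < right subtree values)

Level-order array: [6, None, 25, 11, 49, 19, None, 40, None, None, None, 29]
Validate using subtree bounds (lo, hi): at each node, require lo < value < hi,
then recurse left with hi=value and right with lo=value.
Preorder trace (stopping at first violation):
  at node 6 with bounds (-inf, +inf): OK
  at node 25 with bounds (6, +inf): OK
  at node 11 with bounds (6, 25): OK
  at node 19 with bounds (6, 11): VIOLATION
Node 19 violates its bound: not (6 < 19 < 11).
Result: Not a valid BST


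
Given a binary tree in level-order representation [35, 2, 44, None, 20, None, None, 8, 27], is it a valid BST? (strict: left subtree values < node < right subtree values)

Level-order array: [35, 2, 44, None, 20, None, None, 8, 27]
Validate using subtree bounds (lo, hi): at each node, require lo < value < hi,
then recurse left with hi=value and right with lo=value.
Preorder trace (stopping at first violation):
  at node 35 with bounds (-inf, +inf): OK
  at node 2 with bounds (-inf, 35): OK
  at node 20 with bounds (2, 35): OK
  at node 8 with bounds (2, 20): OK
  at node 27 with bounds (20, 35): OK
  at node 44 with bounds (35, +inf): OK
No violation found at any node.
Result: Valid BST


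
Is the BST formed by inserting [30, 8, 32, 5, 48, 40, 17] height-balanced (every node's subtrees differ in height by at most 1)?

Tree (level-order array): [30, 8, 32, 5, 17, None, 48, None, None, None, None, 40]
Definition: a tree is height-balanced if, at every node, |h(left) - h(right)| <= 1 (empty subtree has height -1).
Bottom-up per-node check:
  node 5: h_left=-1, h_right=-1, diff=0 [OK], height=0
  node 17: h_left=-1, h_right=-1, diff=0 [OK], height=0
  node 8: h_left=0, h_right=0, diff=0 [OK], height=1
  node 40: h_left=-1, h_right=-1, diff=0 [OK], height=0
  node 48: h_left=0, h_right=-1, diff=1 [OK], height=1
  node 32: h_left=-1, h_right=1, diff=2 [FAIL (|-1-1|=2 > 1)], height=2
  node 30: h_left=1, h_right=2, diff=1 [OK], height=3
Node 32 violates the condition: |-1 - 1| = 2 > 1.
Result: Not balanced


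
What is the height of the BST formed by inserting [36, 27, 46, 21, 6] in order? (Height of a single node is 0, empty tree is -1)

Insertion order: [36, 27, 46, 21, 6]
Tree (level-order array): [36, 27, 46, 21, None, None, None, 6]
Compute height bottom-up (empty subtree = -1):
  height(6) = 1 + max(-1, -1) = 0
  height(21) = 1 + max(0, -1) = 1
  height(27) = 1 + max(1, -1) = 2
  height(46) = 1 + max(-1, -1) = 0
  height(36) = 1 + max(2, 0) = 3
Height = 3


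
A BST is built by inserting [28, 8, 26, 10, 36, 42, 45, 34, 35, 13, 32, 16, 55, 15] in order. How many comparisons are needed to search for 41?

Search path for 41: 28 -> 36 -> 42
Found: False
Comparisons: 3


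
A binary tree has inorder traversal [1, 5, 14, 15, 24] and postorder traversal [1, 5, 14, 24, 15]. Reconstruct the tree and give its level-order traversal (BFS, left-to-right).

Inorder:   [1, 5, 14, 15, 24]
Postorder: [1, 5, 14, 24, 15]
Algorithm: postorder visits root last, so walk postorder right-to-left;
each value is the root of the current inorder slice — split it at that
value, recurse on the right subtree first, then the left.
Recursive splits:
  root=15; inorder splits into left=[1, 5, 14], right=[24]
  root=24; inorder splits into left=[], right=[]
  root=14; inorder splits into left=[1, 5], right=[]
  root=5; inorder splits into left=[1], right=[]
  root=1; inorder splits into left=[], right=[]
Reconstructed level-order: [15, 14, 24, 5, 1]
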